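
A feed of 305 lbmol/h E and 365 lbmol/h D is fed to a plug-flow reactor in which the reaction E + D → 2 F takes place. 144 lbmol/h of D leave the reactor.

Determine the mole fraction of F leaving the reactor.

0.66

For D: n = n₀ − 1ξ → 144 = 365 − 1ξ, giving ξ = 221 lbmol/h.
Outlet amounts (n = n₀ + ν ξ):
  E: 305 − 1(221) = 84
  D: 365 − 1(221) = 144
  F: 0 + 2(221) = 442
Total out = 670 lbmol/h; y_F = 442 / 670 = 0.6597.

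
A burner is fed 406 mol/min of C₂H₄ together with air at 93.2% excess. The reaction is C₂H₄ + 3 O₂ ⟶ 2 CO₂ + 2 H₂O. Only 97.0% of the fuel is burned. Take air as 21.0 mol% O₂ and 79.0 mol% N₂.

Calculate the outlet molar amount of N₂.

8850 mol/min

Stoichiometric O₂ = 3 × 406 = 1218 mol/min; O₂ fed = 1218 × 1.932 = 2353 mol/min.
N₂ fed = 2353 × 79/21 = 8852 mol/min.
Fuel reacted = 0.97 × 406 → ξ = 393.8 mol/min.
Outlet (n = n₀ + ν ξ):
  C₂H₄: 406 − 1(393.8) = 12.18
  O₂: 2353 − 3(393.8) = 1172
  N₂: 8852 (inert)
  CO₂: 0 + 2(393.8) = 787.6
  H₂O: 0 + 2(393.8) = 787.6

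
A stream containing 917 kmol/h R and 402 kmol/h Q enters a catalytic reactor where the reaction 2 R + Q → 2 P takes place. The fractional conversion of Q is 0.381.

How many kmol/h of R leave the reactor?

Q reacted = 0.381 × 402 = 153.2 kmol/h; ν_Q = −1, so ξ = 153.2/1 = 153.2 kmol/h.
Outlet amounts (n = n₀ + ν ξ):
  R: 917 − 2(153.2) = 610.7
  Q: 402 − 1(153.2) = 248.8
  P: 0 + 2(153.2) = 306.3

611 kmol/h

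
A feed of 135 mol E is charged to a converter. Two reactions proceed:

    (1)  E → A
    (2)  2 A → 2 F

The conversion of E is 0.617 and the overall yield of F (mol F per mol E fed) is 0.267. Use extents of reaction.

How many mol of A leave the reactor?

47.2 mol

Conversion of E: E consumed = 1ξ₁ = 0.617 × 135 → ξ₁ = 83.3 mol.
Yield of F: 2ξ₂ / 135 = 0.267 → ξ₂ = 18.02 mol.
Outlet amounts (n = n₀ + Σ ν·ξ):
  E: 135 − 1(83.3) = 51.7
  A: 0 + 1(83.3) − 2(18.02) = 47.25
  F: 0 + 2(18.02) = 36.05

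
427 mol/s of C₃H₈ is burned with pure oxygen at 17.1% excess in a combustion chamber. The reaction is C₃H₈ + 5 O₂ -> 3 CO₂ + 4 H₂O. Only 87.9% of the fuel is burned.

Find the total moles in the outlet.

Stoichiometric O₂ = 5 × 427 = 2135 mol/s; O₂ fed = 2135 × 1.171 = 2500 mol/s.
Fuel reacted = 0.879 × 427 → ξ = 375.3 mol/s.
Outlet (n = n₀ + ν ξ):
  C₃H₈: 427 − 1(375.3) = 51.67
  O₂: 2500 − 5(375.3) = 623.4
  CO₂: 0 + 3(375.3) = 1126
  H₂O: 0 + 4(375.3) = 1501
Total out = 51.67 + 623.4 + 1126 + 1501 = 3302 mol/s.

3300 mol/s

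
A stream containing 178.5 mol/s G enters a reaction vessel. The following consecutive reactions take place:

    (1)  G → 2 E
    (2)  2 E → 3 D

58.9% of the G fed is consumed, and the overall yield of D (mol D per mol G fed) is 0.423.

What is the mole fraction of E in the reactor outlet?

0.518

Conversion of G: G consumed = 1ξ₁ = 0.589 × 178.5 → ξ₁ = 105.1 mol/s.
Yield of D: 3ξ₂ / 178.5 = 0.423 → ξ₂ = 25.17 mol/s.
Outlet amounts (n = n₀ + Σ ν·ξ):
  G: 178.5 − 1(105.1) = 73.36
  E: 0 + 2(105.1) − 2(25.17) = 159.9
  D: 0 + 3(25.17) = 75.51
Total out = 308.8 mol/s; y_E = 159.9 / 308.8 = 0.5179.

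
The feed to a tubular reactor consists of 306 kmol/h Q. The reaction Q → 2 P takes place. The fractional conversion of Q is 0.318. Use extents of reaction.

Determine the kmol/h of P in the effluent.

195 kmol/h

Q reacted = 0.318 × 306 = 97.31 kmol/h; ν_Q = −1, so ξ = 97.31/1 = 97.31 kmol/h.
Outlet amounts (n = n₀ + ν ξ):
  Q: 306 − 1(97.31) = 208.7
  P: 0 + 2(97.31) = 194.6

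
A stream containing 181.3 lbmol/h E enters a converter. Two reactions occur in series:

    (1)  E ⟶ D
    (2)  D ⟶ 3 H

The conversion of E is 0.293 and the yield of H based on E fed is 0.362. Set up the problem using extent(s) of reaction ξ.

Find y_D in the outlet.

0.139

Conversion of E: E consumed = 1ξ₁ = 0.293 × 181.3 → ξ₁ = 53.12 lbmol/h.
Yield of H: 3ξ₂ / 181.3 = 0.362 → ξ₂ = 21.88 lbmol/h.
Outlet amounts (n = n₀ + Σ ν·ξ):
  E: 181.3 − 1(53.12) = 128.2
  D: 0 + 1(53.12) − 1(21.88) = 31.24
  H: 0 + 3(21.88) = 65.63
Total out = 225.1 lbmol/h; y_D = 31.24 / 225.1 = 0.1388.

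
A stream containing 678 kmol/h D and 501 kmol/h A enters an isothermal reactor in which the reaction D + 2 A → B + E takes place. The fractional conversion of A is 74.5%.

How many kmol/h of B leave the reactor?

187 kmol/h

A reacted = 0.745 × 501 = 373.2 kmol/h; ν_A = −2, so ξ = 373.2/2 = 186.6 kmol/h.
Outlet amounts (n = n₀ + ν ξ):
  D: 678 − 1(186.6) = 491.4
  A: 501 − 2(186.6) = 127.8
  B: 0 + 1(186.6) = 186.6
  E: 0 + 1(186.6) = 186.6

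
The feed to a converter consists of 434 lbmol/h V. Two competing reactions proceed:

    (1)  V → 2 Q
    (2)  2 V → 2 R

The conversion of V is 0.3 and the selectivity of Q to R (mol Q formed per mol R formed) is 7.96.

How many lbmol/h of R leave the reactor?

26.1 lbmol/h

Conversion of V: V consumed = 0.3 × 434 = 130.2 lbmol/h = 1ξ₁ + 2ξ₂.
Selectivity: 2ξ₁ / (2ξ₂) = 7.96 → ξ₁ = 7.96 ξ₂.
Substitute: (1·7.96 + 2) ξ₂ = 130.2 → ξ₂ = 13.07 lbmol/h, ξ₁ = 104.1 lbmol/h.
Outlet amounts (n = n₀ + Σ ν·ξ):
  V: 434 − 1(104.1) − 2(13.07) = 303.8
  Q: 0 + 2(104.1) = 208.1
  R: 0 + 2(13.07) = 26.14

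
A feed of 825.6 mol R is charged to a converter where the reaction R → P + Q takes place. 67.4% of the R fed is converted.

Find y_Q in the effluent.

0.403

R reacted = 0.674 × 825.6 = 556.5 mol; ν_R = −1, so ξ = 556.5/1 = 556.5 mol.
Outlet amounts (n = n₀ + ν ξ):
  R: 825.6 − 1(556.5) = 269.1
  P: 0 + 1(556.5) = 556.5
  Q: 0 + 1(556.5) = 556.5
Total out = 1382 mol; y_Q = 556.5 / 1382 = 0.4026.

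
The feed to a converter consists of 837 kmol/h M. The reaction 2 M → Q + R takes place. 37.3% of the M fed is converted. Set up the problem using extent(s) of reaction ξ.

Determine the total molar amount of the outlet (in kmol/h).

M reacted = 0.373 × 837 = 312.2 kmol/h; ν_M = −2, so ξ = 312.2/2 = 156.1 kmol/h.
Outlet amounts (n = n₀ + ν ξ):
  M: 837 − 2(156.1) = 524.8
  Q: 0 + 1(156.1) = 156.1
  R: 0 + 1(156.1) = 156.1
Total out = 524.8 + 156.1 + 156.1 = 837 kmol/h.

837 kmol/h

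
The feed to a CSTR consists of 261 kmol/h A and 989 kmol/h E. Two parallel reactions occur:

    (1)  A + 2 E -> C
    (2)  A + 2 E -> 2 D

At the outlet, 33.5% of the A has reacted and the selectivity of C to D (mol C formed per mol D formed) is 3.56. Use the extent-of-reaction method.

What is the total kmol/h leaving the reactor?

1090 kmol/h

Conversion of A: A consumed = 0.335 × 261 = 87.44 kmol/h = 1ξ₁ + 1ξ₂.
Selectivity: 1ξ₁ / (2ξ₂) = 3.56 → ξ₁ = 7.12 ξ₂.
Substitute: (1·7.12 + 1) ξ₂ = 87.44 → ξ₂ = 10.77 kmol/h, ξ₁ = 76.67 kmol/h.
Outlet amounts (n = n₀ + Σ ν·ξ):
  A: 261 − 1(76.67) − 1(10.77) = 173.6
  E: 989 − 2(76.67) − 2(10.77) = 814.1
  C: 0 + 1(76.67) = 76.67
  D: 0 + 2(10.77) = 21.54
Total out = 173.6 + 814.1 + 76.67 + 21.54 = 1086 kmol/h.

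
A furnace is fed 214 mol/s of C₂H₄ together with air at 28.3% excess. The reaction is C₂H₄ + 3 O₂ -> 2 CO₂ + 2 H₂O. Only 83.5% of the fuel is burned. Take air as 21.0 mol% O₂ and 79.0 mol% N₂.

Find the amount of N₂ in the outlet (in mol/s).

Stoichiometric O₂ = 3 × 214 = 642 mol/s; O₂ fed = 642 × 1.283 = 823.7 mol/s.
N₂ fed = 823.7 × 79/21 = 3099 mol/s.
Fuel reacted = 0.835 × 214 → ξ = 178.7 mol/s.
Outlet (n = n₀ + ν ξ):
  C₂H₄: 214 − 1(178.7) = 35.31
  O₂: 823.7 − 3(178.7) = 287.6
  N₂: 3099 (inert)
  CO₂: 0 + 2(178.7) = 357.4
  H₂O: 0 + 2(178.7) = 357.4

3100 mol/s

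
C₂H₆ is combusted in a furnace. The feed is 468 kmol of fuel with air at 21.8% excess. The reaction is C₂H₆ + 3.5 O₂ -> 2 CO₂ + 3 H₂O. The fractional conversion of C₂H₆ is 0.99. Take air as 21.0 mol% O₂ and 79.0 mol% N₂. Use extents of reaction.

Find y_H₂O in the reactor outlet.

Stoichiometric O₂ = 3.5 × 468 = 1638 kmol; O₂ fed = 1638 × 1.218 = 1995 kmol.
N₂ fed = 1995 × 79/21 = 7505 kmol.
Fuel reacted = 0.99 × 468 → ξ = 463.3 kmol.
Outlet (n = n₀ + ν ξ):
  C₂H₆: 468 − 1(463.3) = 4.68
  O₂: 1995 − 3.5(463.3) = 373.5
  N₂: 7505 (inert)
  CO₂: 0 + 2(463.3) = 926.6
  H₂O: 0 + 3(463.3) = 1390
Total out = 10200 kmol; y_H₂O = 1390 / 10200 = 0.1363.

0.136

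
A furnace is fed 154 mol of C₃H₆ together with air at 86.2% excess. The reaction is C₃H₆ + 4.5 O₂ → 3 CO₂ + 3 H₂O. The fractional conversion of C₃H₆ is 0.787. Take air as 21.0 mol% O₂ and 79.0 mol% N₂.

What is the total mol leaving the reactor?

Stoichiometric O₂ = 4.5 × 154 = 693 mol; O₂ fed = 693 × 1.862 = 1290 mol.
N₂ fed = 1290 × 79/21 = 4854 mol.
Fuel reacted = 0.787 × 154 → ξ = 121.2 mol.
Outlet (n = n₀ + ν ξ):
  C₃H₆: 154 − 1(121.2) = 32.8
  O₂: 1290 − 4.5(121.2) = 745
  N₂: 4854 (inert)
  CO₂: 0 + 3(121.2) = 363.6
  H₂O: 0 + 3(121.2) = 363.6
Total out = 32.8 + 745 + 4854 + 363.6 + 363.6 = 6359 mol.

6360 mol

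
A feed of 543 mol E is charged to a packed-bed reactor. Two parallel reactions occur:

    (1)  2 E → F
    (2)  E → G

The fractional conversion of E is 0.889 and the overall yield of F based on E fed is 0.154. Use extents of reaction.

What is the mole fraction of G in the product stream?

Yield of F: 1ξ₁ / 543 = 0.154 → ξ₁ = 83.62 mol.
Conversion of E: 2ξ₁ + 1ξ₂ = 0.889 × 543 = 482.7 → ξ₂ = 315.5 mol.
Outlet amounts (n = n₀ + Σ ν·ξ):
  E: 543 − 2(83.62) − 1(315.5) = 60.27
  F: 0 + 1(83.62) = 83.62
  G: 0 + 1(315.5) = 315.5
Total out = 459.4 mol; y_G = 315.5 / 459.4 = 0.6868.

0.687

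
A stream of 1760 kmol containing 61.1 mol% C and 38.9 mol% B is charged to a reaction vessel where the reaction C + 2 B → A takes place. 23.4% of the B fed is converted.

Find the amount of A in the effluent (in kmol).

80.1 kmol

B reacted = 0.234 × 684.6 = 160.2 kmol; ν_B = −2, so ξ = 160.2/2 = 80.1 kmol.
Outlet amounts (n = n₀ + ν ξ):
  C: 1075 − 1(80.1) = 995.3
  B: 684.6 − 2(80.1) = 524.4
  A: 0 + 1(80.1) = 80.1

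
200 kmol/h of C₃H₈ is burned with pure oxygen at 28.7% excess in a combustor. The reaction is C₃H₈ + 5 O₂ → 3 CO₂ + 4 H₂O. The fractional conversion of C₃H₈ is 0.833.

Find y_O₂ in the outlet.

Stoichiometric O₂ = 5 × 200 = 1000 kmol/h; O₂ fed = 1000 × 1.287 = 1287 kmol/h.
Fuel reacted = 0.833 × 200 → ξ = 166.6 kmol/h.
Outlet (n = n₀ + ν ξ):
  C₃H₈: 200 − 1(166.6) = 33.4
  O₂: 1287 − 5(166.6) = 454
  CO₂: 0 + 3(166.6) = 499.8
  H₂O: 0 + 4(166.6) = 666.4
Total out = 1654 kmol/h; y_O₂ = 454 / 1654 = 0.2746.

0.275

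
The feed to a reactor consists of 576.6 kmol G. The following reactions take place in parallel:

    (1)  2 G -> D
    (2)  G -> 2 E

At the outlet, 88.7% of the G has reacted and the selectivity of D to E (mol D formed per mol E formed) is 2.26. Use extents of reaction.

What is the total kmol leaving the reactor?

Conversion of G: G consumed = 0.887 × 576.6 = 511.4 kmol = 2ξ₁ + 1ξ₂.
Selectivity: 1ξ₁ / (2ξ₂) = 2.26 → ξ₁ = 4.52 ξ₂.
Substitute: (2·4.52 + 1) ξ₂ = 511.4 → ξ₂ = 50.94 kmol, ξ₁ = 230.3 kmol.
Outlet amounts (n = n₀ + Σ ν·ξ):
  G: 576.6 − 2(230.3) − 1(50.94) = 65.16
  D: 0 + 1(230.3) = 230.3
  E: 0 + 2(50.94) = 101.9
Total out = 65.16 + 230.3 + 101.9 = 397.3 kmol.

397 kmol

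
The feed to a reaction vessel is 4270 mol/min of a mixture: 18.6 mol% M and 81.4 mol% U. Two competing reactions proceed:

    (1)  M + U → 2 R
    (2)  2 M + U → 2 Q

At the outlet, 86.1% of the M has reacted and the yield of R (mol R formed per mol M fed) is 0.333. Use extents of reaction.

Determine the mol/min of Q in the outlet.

Yield of R: 2ξ₁ / 794.2 = 0.333 → ξ₁ = 132.2 mol/min.
Conversion of M: 1ξ₁ + 2ξ₂ = 0.861 × 794.2 = 683.8 → ξ₂ = 275.8 mol/min.
Outlet amounts (n = n₀ + Σ ν·ξ):
  M: 794.2 − 1(132.2) − 2(275.8) = 110.4
  U: 3476 − 1(132.2) − 1(275.8) = 3068
  R: 0 + 2(132.2) = 264.5
  Q: 0 + 2(275.8) = 551.6

552 mol/min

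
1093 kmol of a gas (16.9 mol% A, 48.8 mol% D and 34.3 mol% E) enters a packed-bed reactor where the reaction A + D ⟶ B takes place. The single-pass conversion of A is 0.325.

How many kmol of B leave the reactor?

A reacted = 0.325 × 184.7 = 60.03 kmol; ν_A = −1, so ξ = 60.03/1 = 60.03 kmol.
Outlet amounts (n = n₀ + ν ξ):
  A: 184.7 − 1(60.03) = 124.7
  D: 533.4 − 1(60.03) = 473.4
  B: 0 + 1(60.03) = 60.03
  E: 374.9 (inert)

60 kmol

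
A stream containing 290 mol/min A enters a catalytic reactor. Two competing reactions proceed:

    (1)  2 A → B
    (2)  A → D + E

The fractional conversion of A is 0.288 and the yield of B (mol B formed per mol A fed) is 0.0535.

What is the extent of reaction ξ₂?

ξ₂ = 52.5 mol/min

Yield of B: 1ξ₁ / 290 = 0.0535 → ξ₁ = 15.52 mol/min.
Conversion of A: 2ξ₁ + 1ξ₂ = 0.288 × 290 = 83.52 → ξ₂ = 52.49 mol/min.
Outlet amounts (n = n₀ + Σ ν·ξ):
  A: 290 − 2(15.52) − 1(52.49) = 206.5
  B: 0 + 1(15.52) = 15.52
  D: 0 + 1(52.49) = 52.49
  E: 0 + 1(52.49) = 52.49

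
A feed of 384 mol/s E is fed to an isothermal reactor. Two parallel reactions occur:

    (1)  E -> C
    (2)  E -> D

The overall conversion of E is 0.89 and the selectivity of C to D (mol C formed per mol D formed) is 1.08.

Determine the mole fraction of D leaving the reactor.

0.428

Conversion of E: E consumed = 0.89 × 384 = 341.8 mol/s = 1ξ₁ + 1ξ₂.
Selectivity: 1ξ₁ / (1ξ₂) = 1.08 → ξ₁ = 1.08 ξ₂.
Substitute: (1·1.08 + 1) ξ₂ = 341.8 → ξ₂ = 164.3 mol/s, ξ₁ = 177.5 mol/s.
Outlet amounts (n = n₀ + Σ ν·ξ):
  E: 384 − 1(177.5) − 1(164.3) = 42.24
  C: 0 + 1(177.5) = 177.5
  D: 0 + 1(164.3) = 164.3
Total out = 384 mol/s; y_D = 164.3 / 384 = 0.4279.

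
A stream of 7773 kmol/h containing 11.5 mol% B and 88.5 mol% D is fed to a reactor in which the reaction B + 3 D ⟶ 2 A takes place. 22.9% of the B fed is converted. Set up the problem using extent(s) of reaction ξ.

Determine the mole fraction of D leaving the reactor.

B reacted = 0.229 × 893.9 = 204.7 kmol/h; ν_B = −1, so ξ = 204.7/1 = 204.7 kmol/h.
Outlet amounts (n = n₀ + ν ξ):
  B: 893.9 − 1(204.7) = 689.2
  D: 6879 − 3(204.7) = 6265
  A: 0 + 2(204.7) = 409.4
Total out = 7364 kmol/h; y_D = 6265 / 7364 = 0.8508.

0.851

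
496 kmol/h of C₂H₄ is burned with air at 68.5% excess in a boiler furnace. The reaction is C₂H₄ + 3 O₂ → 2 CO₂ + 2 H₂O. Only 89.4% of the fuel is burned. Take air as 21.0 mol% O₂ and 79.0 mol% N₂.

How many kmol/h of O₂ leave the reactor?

Stoichiometric O₂ = 3 × 496 = 1488 kmol/h; O₂ fed = 1488 × 1.685 = 2507 kmol/h.
N₂ fed = 2507 × 79/21 = 9432 kmol/h.
Fuel reacted = 0.894 × 496 → ξ = 443.4 kmol/h.
Outlet (n = n₀ + ν ξ):
  C₂H₄: 496 − 1(443.4) = 52.58
  O₂: 2507 − 3(443.4) = 1177
  N₂: 9432 (inert)
  CO₂: 0 + 2(443.4) = 886.8
  H₂O: 0 + 2(443.4) = 886.8

1180 kmol/h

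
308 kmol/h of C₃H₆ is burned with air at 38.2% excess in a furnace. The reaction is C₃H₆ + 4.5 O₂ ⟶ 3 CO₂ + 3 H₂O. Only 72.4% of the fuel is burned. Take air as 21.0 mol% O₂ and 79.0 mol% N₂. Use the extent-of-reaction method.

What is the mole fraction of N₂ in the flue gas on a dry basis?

Stoichiometric O₂ = 4.5 × 308 = 1386 kmol/h; O₂ fed = 1386 × 1.382 = 1915 kmol/h.
N₂ fed = 1915 × 79/21 = 7206 kmol/h.
Fuel reacted = 0.724 × 308 → ξ = 223 kmol/h.
Outlet (n = n₀ + ν ξ):
  C₃H₆: 308 − 1(223) = 85.01
  O₂: 1915 − 4.5(223) = 912
  N₂: 7206 (inert)
  CO₂: 0 + 3(223) = 669
  H₂O: 0 + 3(223) = 669
Dry total = 8872 kmol/h; y_N₂ (dry) = 7206 / 8872 = 0.8122.

0.812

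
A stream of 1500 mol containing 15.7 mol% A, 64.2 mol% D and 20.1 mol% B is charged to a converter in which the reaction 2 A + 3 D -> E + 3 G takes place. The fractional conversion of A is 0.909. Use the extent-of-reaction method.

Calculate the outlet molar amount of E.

107 mol

A reacted = 0.909 × 235.5 = 214.1 mol; ν_A = −2, so ξ = 214.1/2 = 107 mol.
Outlet amounts (n = n₀ + ν ξ):
  A: 235.5 − 2(107) = 21.43
  D: 963 − 3(107) = 641.9
  E: 0 + 1(107) = 107
  G: 0 + 3(107) = 321.1
  B: 301.5 (inert)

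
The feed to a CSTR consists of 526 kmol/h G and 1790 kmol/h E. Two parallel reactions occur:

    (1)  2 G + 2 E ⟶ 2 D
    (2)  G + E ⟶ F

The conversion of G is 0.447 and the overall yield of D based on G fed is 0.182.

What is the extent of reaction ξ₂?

Yield of D: 2ξ₁ / 526 = 0.182 → ξ₁ = 47.87 kmol/h.
Conversion of G: 2ξ₁ + 1ξ₂ = 0.447 × 526 = 235.1 → ξ₂ = 139.4 kmol/h.
Outlet amounts (n = n₀ + Σ ν·ξ):
  G: 526 − 2(47.87) − 1(139.4) = 290.9
  E: 1790 − 2(47.87) − 1(139.4) = 1555
  D: 0 + 2(47.87) = 95.73
  F: 0 + 1(139.4) = 139.4

ξ₂ = 139 kmol/h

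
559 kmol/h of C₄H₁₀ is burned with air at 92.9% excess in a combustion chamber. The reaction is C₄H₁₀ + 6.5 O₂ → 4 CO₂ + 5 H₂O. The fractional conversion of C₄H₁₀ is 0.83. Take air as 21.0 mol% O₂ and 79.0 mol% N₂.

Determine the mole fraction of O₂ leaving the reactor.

0.115

Stoichiometric O₂ = 6.5 × 559 = 3634 kmol/h; O₂ fed = 3634 × 1.929 = 7009 kmol/h.
N₂ fed = 7009 × 79/21 = 26370 kmol/h.
Fuel reacted = 0.83 × 559 → ξ = 464 kmol/h.
Outlet (n = n₀ + ν ξ):
  C₄H₁₀: 559 − 1(464) = 95.03
  O₂: 7009 − 6.5(464) = 3993
  N₂: 26370 (inert)
  CO₂: 0 + 4(464) = 1856
  H₂O: 0 + 5(464) = 2320
Total out = 34630 kmol/h; y_O₂ = 3993 / 34630 = 0.1153.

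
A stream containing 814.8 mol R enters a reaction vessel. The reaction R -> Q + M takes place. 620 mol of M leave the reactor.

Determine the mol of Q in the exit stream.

620 mol

For M: n = n₀ + 1ξ → 620 = 0 + 1ξ, giving ξ = 620 mol.
Outlet amounts (n = n₀ + ν ξ):
  R: 814.8 − 1(620) = 194.8
  Q: 0 + 1(620) = 620
  M: 0 + 1(620) = 620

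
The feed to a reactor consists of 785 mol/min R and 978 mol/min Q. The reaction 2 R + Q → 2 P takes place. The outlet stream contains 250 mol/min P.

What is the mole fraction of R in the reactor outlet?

0.327

For P: n = n₀ + 2ξ → 250 = 0 + 2ξ, giving ξ = 125 mol/min.
Outlet amounts (n = n₀ + ν ξ):
  R: 785 − 2(125) = 535
  Q: 978 − 1(125) = 853
  P: 0 + 2(125) = 250
Total out = 1638 mol/min; y_R = 535 / 1638 = 0.3266.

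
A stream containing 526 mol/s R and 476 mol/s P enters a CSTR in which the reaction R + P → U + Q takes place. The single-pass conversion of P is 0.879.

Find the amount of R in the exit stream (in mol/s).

P reacted = 0.879 × 476 = 418.4 mol/s; ν_P = −1, so ξ = 418.4/1 = 418.4 mol/s.
Outlet amounts (n = n₀ + ν ξ):
  R: 526 − 1(418.4) = 107.6
  P: 476 − 1(418.4) = 57.6
  U: 0 + 1(418.4) = 418.4
  Q: 0 + 1(418.4) = 418.4

108 mol/s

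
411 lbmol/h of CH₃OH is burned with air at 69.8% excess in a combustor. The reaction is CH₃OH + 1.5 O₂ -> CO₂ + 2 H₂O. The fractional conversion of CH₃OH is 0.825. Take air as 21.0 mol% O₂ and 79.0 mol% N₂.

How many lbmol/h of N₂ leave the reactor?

3940 lbmol/h

Stoichiometric O₂ = 1.5 × 411 = 616.5 lbmol/h; O₂ fed = 616.5 × 1.698 = 1047 lbmol/h.
N₂ fed = 1047 × 79/21 = 3938 lbmol/h.
Fuel reacted = 0.825 × 411 → ξ = 339.1 lbmol/h.
Outlet (n = n₀ + ν ξ):
  CH₃OH: 411 − 1(339.1) = 71.93
  O₂: 1047 − 1.5(339.1) = 538.2
  N₂: 3938 (inert)
  CO₂: 0 + 1(339.1) = 339.1
  H₂O: 0 + 2(339.1) = 678.1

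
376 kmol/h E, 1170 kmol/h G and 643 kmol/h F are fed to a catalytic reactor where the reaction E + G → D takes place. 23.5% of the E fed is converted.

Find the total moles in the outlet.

2100 kmol/h

E reacted = 0.235 × 376 = 88.36 kmol/h; ν_E = −1, so ξ = 88.36/1 = 88.36 kmol/h.
Outlet amounts (n = n₀ + ν ξ):
  E: 376 − 1(88.36) = 287.6
  G: 1170 − 1(88.36) = 1082
  D: 0 + 1(88.36) = 88.36
  F: 643 (inert)
Total out = 287.6 + 1082 + 88.36 + 643 = 2101 kmol/h.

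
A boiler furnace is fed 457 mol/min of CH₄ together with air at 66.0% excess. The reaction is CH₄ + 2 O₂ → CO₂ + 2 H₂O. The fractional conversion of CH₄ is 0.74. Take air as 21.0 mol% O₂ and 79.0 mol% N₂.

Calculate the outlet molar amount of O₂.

Stoichiometric O₂ = 2 × 457 = 914 mol/min; O₂ fed = 914 × 1.660 = 1517 mol/min.
N₂ fed = 1517 × 79/21 = 5708 mol/min.
Fuel reacted = 0.74 × 457 → ξ = 338.2 mol/min.
Outlet (n = n₀ + ν ξ):
  CH₄: 457 − 1(338.2) = 118.8
  O₂: 1517 − 2(338.2) = 840.9
  N₂: 5708 (inert)
  CO₂: 0 + 1(338.2) = 338.2
  H₂O: 0 + 2(338.2) = 676.4

841 mol/min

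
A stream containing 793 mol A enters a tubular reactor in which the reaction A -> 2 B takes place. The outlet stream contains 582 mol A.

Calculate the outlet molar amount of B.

For A: n = n₀ − 1ξ → 582 = 793 − 1ξ, giving ξ = 211 mol.
Outlet amounts (n = n₀ + ν ξ):
  A: 793 − 1(211) = 582
  B: 0 + 2(211) = 422

422 mol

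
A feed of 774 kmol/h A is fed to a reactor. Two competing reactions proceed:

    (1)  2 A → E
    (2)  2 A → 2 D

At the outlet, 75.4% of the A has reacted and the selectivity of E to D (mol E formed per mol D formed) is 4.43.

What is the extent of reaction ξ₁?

Conversion of A: A consumed = 0.754 × 774 = 583.6 kmol/h = 2ξ₁ + 2ξ₂.
Selectivity: 1ξ₁ / (2ξ₂) = 4.43 → ξ₁ = 8.86 ξ₂.
Substitute: (2·8.86 + 2) ξ₂ = 583.6 → ξ₂ = 29.59 kmol/h, ξ₁ = 262.2 kmol/h.
Outlet amounts (n = n₀ + Σ ν·ξ):
  A: 774 − 2(262.2) − 2(29.59) = 190.4
  E: 0 + 1(262.2) = 262.2
  D: 0 + 2(29.59) = 59.19

ξ₁ = 262 kmol/h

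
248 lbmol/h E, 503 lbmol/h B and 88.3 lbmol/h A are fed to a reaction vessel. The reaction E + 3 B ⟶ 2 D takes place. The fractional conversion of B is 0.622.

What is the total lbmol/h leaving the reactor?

B reacted = 0.622 × 503 = 312.9 lbmol/h; ν_B = −3, so ξ = 312.9/3 = 104.3 lbmol/h.
Outlet amounts (n = n₀ + ν ξ):
  E: 248 − 1(104.3) = 143.7
  B: 503 − 3(104.3) = 190.1
  D: 0 + 2(104.3) = 208.6
  A: 88.3 (inert)
Total out = 143.7 + 190.1 + 208.6 + 88.3 = 630.7 lbmol/h.

631 lbmol/h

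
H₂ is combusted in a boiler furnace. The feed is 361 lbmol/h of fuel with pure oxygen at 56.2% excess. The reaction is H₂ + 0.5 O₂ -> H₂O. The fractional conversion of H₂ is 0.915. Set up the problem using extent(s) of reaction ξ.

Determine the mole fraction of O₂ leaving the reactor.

Stoichiometric O₂ = 0.5 × 361 = 180.5 lbmol/h; O₂ fed = 180.5 × 1.562 = 281.9 lbmol/h.
Fuel reacted = 0.915 × 361 → ξ = 330.3 lbmol/h.
Outlet (n = n₀ + ν ξ):
  H₂: 361 − 1(330.3) = 30.69
  O₂: 281.9 − 0.5(330.3) = 116.8
  H₂O: 0 + 1(330.3) = 330.3
Total out = 477.8 lbmol/h; y_O₂ = 116.8 / 477.8 = 0.2444.

0.244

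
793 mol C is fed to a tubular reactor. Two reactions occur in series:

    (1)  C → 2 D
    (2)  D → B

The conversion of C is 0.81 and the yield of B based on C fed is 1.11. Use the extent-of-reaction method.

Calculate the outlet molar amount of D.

Conversion of C: C consumed = 1ξ₁ = 0.81 × 793 → ξ₁ = 642.3 mol.
Yield of B: 1ξ₂ / 793 = 1.11 → ξ₂ = 880.2 mol.
Outlet amounts (n = n₀ + Σ ν·ξ):
  C: 793 − 1(642.3) = 150.7
  D: 0 + 2(642.3) − 1(880.2) = 404.4
  B: 0 + 1(880.2) = 880.2

404 mol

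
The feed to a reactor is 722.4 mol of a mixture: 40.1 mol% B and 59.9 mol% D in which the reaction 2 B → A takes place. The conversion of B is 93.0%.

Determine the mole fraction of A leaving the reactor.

B reacted = 0.93 × 289.7 = 269.4 mol; ν_B = −2, so ξ = 269.4/2 = 134.7 mol.
Outlet amounts (n = n₀ + ν ξ):
  B: 289.7 − 2(134.7) = 20.28
  A: 0 + 1(134.7) = 134.7
  D: 432.7 (inert)
Total out = 587.7 mol; y_A = 134.7 / 587.7 = 0.2292.

0.229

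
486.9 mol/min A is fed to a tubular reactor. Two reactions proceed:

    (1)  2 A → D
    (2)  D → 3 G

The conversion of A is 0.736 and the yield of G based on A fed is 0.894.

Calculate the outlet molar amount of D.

Conversion of A: A consumed = 2ξ₁ = 0.736 × 486.9 → ξ₁ = 179.2 mol/min.
Yield of G: 3ξ₂ / 486.9 = 0.894 → ξ₂ = 145.1 mol/min.
Outlet amounts (n = n₀ + Σ ν·ξ):
  A: 486.9 − 2(179.2) = 128.5
  D: 0 + 1(179.2) − 1(145.1) = 34.08
  G: 0 + 3(145.1) = 435.3

34.1 mol/min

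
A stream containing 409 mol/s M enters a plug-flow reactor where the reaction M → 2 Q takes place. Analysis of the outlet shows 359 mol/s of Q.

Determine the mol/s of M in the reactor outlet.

For Q: n = n₀ + 2ξ → 359 = 0 + 2ξ, giving ξ = 179.5 mol/s.
Outlet amounts (n = n₀ + ν ξ):
  M: 409 − 1(179.5) = 229.5
  Q: 0 + 2(179.5) = 359

230 mol/s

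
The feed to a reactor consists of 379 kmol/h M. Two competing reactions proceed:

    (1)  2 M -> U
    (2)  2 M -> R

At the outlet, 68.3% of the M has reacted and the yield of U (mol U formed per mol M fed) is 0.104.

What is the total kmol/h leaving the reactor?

250 kmol/h

Yield of U: 1ξ₁ / 379 = 0.104 → ξ₁ = 39.42 kmol/h.
Conversion of M: 2ξ₁ + 2ξ₂ = 0.683 × 379 = 258.9 → ξ₂ = 90.01 kmol/h.
Outlet amounts (n = n₀ + Σ ν·ξ):
  M: 379 − 2(39.42) − 2(90.01) = 120.1
  U: 0 + 1(39.42) = 39.42
  R: 0 + 1(90.01) = 90.01
Total out = 120.1 + 39.42 + 90.01 = 249.6 kmol/h.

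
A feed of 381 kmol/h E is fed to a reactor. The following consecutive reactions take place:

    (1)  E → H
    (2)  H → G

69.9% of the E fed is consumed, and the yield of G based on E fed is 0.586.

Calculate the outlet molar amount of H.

43.1 kmol/h

Conversion of E: E consumed = 1ξ₁ = 0.699 × 381 → ξ₁ = 266.3 kmol/h.
Yield of G: 1ξ₂ / 381 = 0.586 → ξ₂ = 223.3 kmol/h.
Outlet amounts (n = n₀ + Σ ν·ξ):
  E: 381 − 1(266.3) = 114.7
  H: 0 + 1(266.3) − 1(223.3) = 43.05
  G: 0 + 1(223.3) = 223.3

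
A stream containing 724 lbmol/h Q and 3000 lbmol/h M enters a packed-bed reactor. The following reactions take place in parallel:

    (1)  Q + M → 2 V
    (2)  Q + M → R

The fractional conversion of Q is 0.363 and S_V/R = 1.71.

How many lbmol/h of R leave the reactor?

142 lbmol/h

Conversion of Q: Q consumed = 0.363 × 724 = 262.8 lbmol/h = 1ξ₁ + 1ξ₂.
Selectivity: 2ξ₁ / (1ξ₂) = 1.71 → ξ₁ = 0.855 ξ₂.
Substitute: (1·0.855 + 1) ξ₂ = 262.8 → ξ₂ = 141.7 lbmol/h, ξ₁ = 121.1 lbmol/h.
Outlet amounts (n = n₀ + Σ ν·ξ):
  Q: 724 − 1(121.1) − 1(141.7) = 461.2
  M: 3000 − 1(121.1) − 1(141.7) = 2737
  V: 0 + 2(121.1) = 242.3
  R: 0 + 1(141.7) = 141.7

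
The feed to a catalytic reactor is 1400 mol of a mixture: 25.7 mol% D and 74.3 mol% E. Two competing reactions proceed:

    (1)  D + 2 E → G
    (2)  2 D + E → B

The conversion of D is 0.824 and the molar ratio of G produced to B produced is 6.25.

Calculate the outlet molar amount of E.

Conversion of D: D consumed = 0.824 × 359.8 = 296.5 mol = 1ξ₁ + 2ξ₂.
Selectivity: 1ξ₁ / (1ξ₂) = 6.25 → ξ₁ = 6.25 ξ₂.
Substitute: (1·6.25 + 2) ξ₂ = 296.5 → ξ₂ = 35.94 mol, ξ₁ = 224.6 mol.
Outlet amounts (n = n₀ + Σ ν·ξ):
  D: 359.8 − 1(224.6) − 2(35.94) = 63.32
  E: 1040 − 2(224.6) − 1(35.94) = 555.1
  G: 0 + 1(224.6) = 224.6
  B: 0 + 1(35.94) = 35.94

555 mol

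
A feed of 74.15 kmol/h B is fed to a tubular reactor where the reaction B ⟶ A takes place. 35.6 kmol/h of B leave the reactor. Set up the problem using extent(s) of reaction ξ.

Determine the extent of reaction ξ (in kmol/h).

For B: n = n₀ − 1ξ → 35.6 = 74.15 − 1ξ, giving ξ = 38.55 kmol/h.
Outlet amounts (n = n₀ + ν ξ):
  B: 74.15 − 1(38.55) = 35.6
  A: 0 + 1(38.55) = 38.55

ξ = 38.6 kmol/h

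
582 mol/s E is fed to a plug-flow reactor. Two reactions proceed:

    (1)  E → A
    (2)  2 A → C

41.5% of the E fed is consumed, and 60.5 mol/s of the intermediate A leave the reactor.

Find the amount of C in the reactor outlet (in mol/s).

Conversion of E: E consumed = 1ξ₁ = 0.415 × 582 → ξ₁ = 241.5 mol/s.
A balance: n_A = 0 + 1ξ₁ − 2ξ₂ = 60.5 → ξ₂ = (1·241.5 − 60.5)/2 = 90.52 mol/s.
Outlet amounts (n = n₀ + Σ ν·ξ):
  E: 582 − 1(241.5) = 340.5
  A: 0 + 1(241.5) − 2(90.52) = 60.5
  C: 0 + 1(90.52) = 90.52

90.5 mol/s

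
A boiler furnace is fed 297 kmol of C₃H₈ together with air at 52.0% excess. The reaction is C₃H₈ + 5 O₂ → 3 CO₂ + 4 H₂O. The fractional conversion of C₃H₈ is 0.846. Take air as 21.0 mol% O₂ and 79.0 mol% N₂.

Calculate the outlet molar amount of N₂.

Stoichiometric O₂ = 5 × 297 = 1485 kmol; O₂ fed = 1485 × 1.520 = 2257 kmol.
N₂ fed = 2257 × 79/21 = 8491 kmol.
Fuel reacted = 0.846 × 297 → ξ = 251.3 kmol.
Outlet (n = n₀ + ν ξ):
  C₃H₈: 297 − 1(251.3) = 45.74
  O₂: 2257 − 5(251.3) = 1001
  N₂: 8491 (inert)
  CO₂: 0 + 3(251.3) = 753.8
  H₂O: 0 + 4(251.3) = 1005

8490 kmol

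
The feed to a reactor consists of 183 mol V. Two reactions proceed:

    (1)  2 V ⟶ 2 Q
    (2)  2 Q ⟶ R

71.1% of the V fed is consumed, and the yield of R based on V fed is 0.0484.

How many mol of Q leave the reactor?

Conversion of V: V consumed = 2ξ₁ = 0.711 × 183 → ξ₁ = 65.06 mol.
Yield of R: 1ξ₂ / 183 = 0.0484 → ξ₂ = 8.857 mol.
Outlet amounts (n = n₀ + Σ ν·ξ):
  V: 183 − 2(65.06) = 52.89
  Q: 0 + 2(65.06) − 2(8.857) = 112.4
  R: 0 + 1(8.857) = 8.857

112 mol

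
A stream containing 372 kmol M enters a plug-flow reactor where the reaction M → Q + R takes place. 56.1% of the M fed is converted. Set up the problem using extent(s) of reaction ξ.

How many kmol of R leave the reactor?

209 kmol

M reacted = 0.561 × 372 = 208.7 kmol; ν_M = −1, so ξ = 208.7/1 = 208.7 kmol.
Outlet amounts (n = n₀ + ν ξ):
  M: 372 − 1(208.7) = 163.3
  Q: 0 + 1(208.7) = 208.7
  R: 0 + 1(208.7) = 208.7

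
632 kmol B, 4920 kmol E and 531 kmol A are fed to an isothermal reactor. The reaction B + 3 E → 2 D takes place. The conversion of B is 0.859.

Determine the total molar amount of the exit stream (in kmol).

5000 kmol

B reacted = 0.859 × 632 = 542.9 kmol; ν_B = −1, so ξ = 542.9/1 = 542.9 kmol.
Outlet amounts (n = n₀ + ν ξ):
  B: 632 − 1(542.9) = 89.11
  E: 4920 − 3(542.9) = 3291
  D: 0 + 2(542.9) = 1086
  A: 531 (inert)
Total out = 89.11 + 3291 + 1086 + 531 = 4997 kmol.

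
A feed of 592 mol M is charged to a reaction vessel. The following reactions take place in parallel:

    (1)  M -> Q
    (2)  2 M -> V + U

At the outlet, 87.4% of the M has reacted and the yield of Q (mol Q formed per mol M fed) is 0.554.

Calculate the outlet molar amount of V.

Yield of Q: 1ξ₁ / 592 = 0.554 → ξ₁ = 328 mol.
Conversion of M: 1ξ₁ + 2ξ₂ = 0.874 × 592 = 517.4 → ξ₂ = 94.72 mol.
Outlet amounts (n = n₀ + Σ ν·ξ):
  M: 592 − 1(328) − 2(94.72) = 74.59
  Q: 0 + 1(328) = 328
  V: 0 + 1(94.72) = 94.72
  U: 0 + 1(94.72) = 94.72

94.7 mol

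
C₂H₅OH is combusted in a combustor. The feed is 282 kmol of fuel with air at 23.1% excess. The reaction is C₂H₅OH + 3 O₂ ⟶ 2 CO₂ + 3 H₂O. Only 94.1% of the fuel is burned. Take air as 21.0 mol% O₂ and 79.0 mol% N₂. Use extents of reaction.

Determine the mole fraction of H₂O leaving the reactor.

0.145

Stoichiometric O₂ = 3 × 282 = 846 kmol; O₂ fed = 846 × 1.231 = 1041 kmol.
N₂ fed = 1041 × 79/21 = 3918 kmol.
Fuel reacted = 0.941 × 282 → ξ = 265.4 kmol.
Outlet (n = n₀ + ν ξ):
  C₂H₅OH: 282 − 1(265.4) = 16.64
  O₂: 1041 − 3(265.4) = 245.3
  N₂: 3918 (inert)
  CO₂: 0 + 2(265.4) = 530.7
  H₂O: 0 + 3(265.4) = 796.1
Total out = 5507 kmol; y_H₂O = 796.1 / 5507 = 0.1446.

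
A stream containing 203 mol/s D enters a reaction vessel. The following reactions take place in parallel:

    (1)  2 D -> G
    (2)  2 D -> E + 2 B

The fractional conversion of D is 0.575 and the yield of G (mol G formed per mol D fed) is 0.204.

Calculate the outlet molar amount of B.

Yield of G: 1ξ₁ / 203 = 0.204 → ξ₁ = 41.41 mol/s.
Conversion of D: 2ξ₁ + 2ξ₂ = 0.575 × 203 = 116.7 → ξ₂ = 16.95 mol/s.
Outlet amounts (n = n₀ + Σ ν·ξ):
  D: 203 − 2(41.41) − 2(16.95) = 86.28
  G: 0 + 1(41.41) = 41.41
  E: 0 + 1(16.95) = 16.95
  B: 0 + 2(16.95) = 33.9

33.9 mol/s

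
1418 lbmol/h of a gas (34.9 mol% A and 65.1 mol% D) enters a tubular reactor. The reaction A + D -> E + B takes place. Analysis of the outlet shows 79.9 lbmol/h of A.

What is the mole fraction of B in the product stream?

For A: n = n₀ − 1ξ → 79.9 = 494.9 − 1ξ, giving ξ = 415 lbmol/h.
Outlet amounts (n = n₀ + ν ξ):
  A: 494.9 − 1(415) = 79.9
  D: 923.1 − 1(415) = 508.1
  E: 0 + 1(415) = 415
  B: 0 + 1(415) = 415
Total out = 1418 lbmol/h; y_B = 415 / 1418 = 0.2927.

0.293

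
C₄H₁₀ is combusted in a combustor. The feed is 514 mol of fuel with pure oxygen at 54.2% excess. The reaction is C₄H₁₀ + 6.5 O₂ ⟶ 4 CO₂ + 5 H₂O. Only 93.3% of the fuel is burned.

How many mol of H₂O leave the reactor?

Stoichiometric O₂ = 6.5 × 514 = 3341 mol; O₂ fed = 3341 × 1.542 = 5152 mol.
Fuel reacted = 0.933 × 514 → ξ = 479.6 mol.
Outlet (n = n₀ + ν ξ):
  C₄H₁₀: 514 − 1(479.6) = 34.44
  O₂: 5152 − 6.5(479.6) = 2035
  CO₂: 0 + 4(479.6) = 1918
  H₂O: 0 + 5(479.6) = 2398

2400 mol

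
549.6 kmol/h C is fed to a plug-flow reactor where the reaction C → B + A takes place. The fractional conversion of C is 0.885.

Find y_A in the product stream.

0.469

C reacted = 0.885 × 549.6 = 486.4 kmol/h; ν_C = −1, so ξ = 486.4/1 = 486.4 kmol/h.
Outlet amounts (n = n₀ + ν ξ):
  C: 549.6 − 1(486.4) = 63.2
  B: 0 + 1(486.4) = 486.4
  A: 0 + 1(486.4) = 486.4
Total out = 1036 kmol/h; y_A = 486.4 / 1036 = 0.4695.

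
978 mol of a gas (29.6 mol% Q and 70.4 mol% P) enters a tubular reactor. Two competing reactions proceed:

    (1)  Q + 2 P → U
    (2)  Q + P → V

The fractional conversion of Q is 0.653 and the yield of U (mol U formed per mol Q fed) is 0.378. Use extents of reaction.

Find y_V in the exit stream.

Yield of U: 1ξ₁ / 289.5 = 0.378 → ξ₁ = 109.4 mol.
Conversion of Q: 1ξ₁ + 1ξ₂ = 0.653 × 289.5 = 189 → ξ₂ = 79.61 mol.
Outlet amounts (n = n₀ + Σ ν·ξ):
  Q: 289.5 − 1(109.4) − 1(79.61) = 100.5
  P: 688.5 − 2(109.4) − 1(79.61) = 390
  U: 0 + 1(109.4) = 109.4
  V: 0 + 1(79.61) = 79.61
Total out = 679.5 mol; y_V = 79.61 / 679.5 = 0.1172.

0.117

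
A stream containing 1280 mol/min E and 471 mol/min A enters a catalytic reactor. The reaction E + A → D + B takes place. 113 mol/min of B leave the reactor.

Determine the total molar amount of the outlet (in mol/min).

For B: n = n₀ + 1ξ → 113 = 0 + 1ξ, giving ξ = 113 mol/min.
Outlet amounts (n = n₀ + ν ξ):
  E: 1280 − 1(113) = 1167
  A: 471 − 1(113) = 358
  D: 0 + 1(113) = 113
  B: 0 + 1(113) = 113
Total out = 1167 + 358 + 113 + 113 = 1751 mol/min.

1750 mol/min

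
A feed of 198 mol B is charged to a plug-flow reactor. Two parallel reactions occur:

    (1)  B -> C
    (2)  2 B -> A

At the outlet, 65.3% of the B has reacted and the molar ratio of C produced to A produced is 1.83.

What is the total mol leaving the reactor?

164 mol

Conversion of B: B consumed = 0.653 × 198 = 129.3 mol = 1ξ₁ + 2ξ₂.
Selectivity: 1ξ₁ / (1ξ₂) = 1.83 → ξ₁ = 1.83 ξ₂.
Substitute: (1·1.83 + 2) ξ₂ = 129.3 → ξ₂ = 33.76 mol, ξ₁ = 61.78 mol.
Outlet amounts (n = n₀ + Σ ν·ξ):
  B: 198 − 1(61.78) − 2(33.76) = 68.71
  C: 0 + 1(61.78) = 61.78
  A: 0 + 1(33.76) = 33.76
Total out = 68.71 + 61.78 + 33.76 = 164.2 mol.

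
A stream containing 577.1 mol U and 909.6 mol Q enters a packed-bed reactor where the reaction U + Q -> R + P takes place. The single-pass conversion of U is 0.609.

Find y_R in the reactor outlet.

0.236

U reacted = 0.609 × 577.1 = 351.5 mol; ν_U = −1, so ξ = 351.5/1 = 351.5 mol.
Outlet amounts (n = n₀ + ν ξ):
  U: 577.1 − 1(351.5) = 225.6
  Q: 909.6 − 1(351.5) = 558.1
  R: 0 + 1(351.5) = 351.5
  P: 0 + 1(351.5) = 351.5
Total out = 1487 mol; y_R = 351.5 / 1487 = 0.2364.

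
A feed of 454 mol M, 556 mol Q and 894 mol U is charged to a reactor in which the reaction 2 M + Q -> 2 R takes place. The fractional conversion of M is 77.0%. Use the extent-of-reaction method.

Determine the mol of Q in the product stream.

381 mol

M reacted = 0.77 × 454 = 349.6 mol; ν_M = −2, so ξ = 349.6/2 = 174.8 mol.
Outlet amounts (n = n₀ + ν ξ):
  M: 454 − 2(174.8) = 104.4
  Q: 556 − 1(174.8) = 381.2
  R: 0 + 2(174.8) = 349.6
  U: 894 (inert)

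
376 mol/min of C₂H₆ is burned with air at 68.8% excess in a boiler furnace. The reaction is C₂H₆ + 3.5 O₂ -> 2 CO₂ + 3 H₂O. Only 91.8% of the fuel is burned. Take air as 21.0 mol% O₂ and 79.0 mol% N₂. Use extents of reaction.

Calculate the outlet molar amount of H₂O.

1040 mol/min

Stoichiometric O₂ = 3.5 × 376 = 1316 mol/min; O₂ fed = 1316 × 1.688 = 2221 mol/min.
N₂ fed = 2221 × 79/21 = 8357 mol/min.
Fuel reacted = 0.918 × 376 → ξ = 345.2 mol/min.
Outlet (n = n₀ + ν ξ):
  C₂H₆: 376 − 1(345.2) = 30.83
  O₂: 2221 − 3.5(345.2) = 1013
  N₂: 8357 (inert)
  CO₂: 0 + 2(345.2) = 690.3
  H₂O: 0 + 3(345.2) = 1036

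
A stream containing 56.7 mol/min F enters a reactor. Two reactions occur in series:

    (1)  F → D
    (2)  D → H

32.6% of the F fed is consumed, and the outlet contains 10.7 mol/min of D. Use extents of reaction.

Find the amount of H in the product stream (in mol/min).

Conversion of F: F consumed = 1ξ₁ = 0.326 × 56.7 → ξ₁ = 18.48 mol/min.
D balance: n_D = 0 + 1ξ₁ − 1ξ₂ = 10.7 → ξ₂ = (1·18.48 − 10.7)/1 = 7.784 mol/min.
Outlet amounts (n = n₀ + Σ ν·ξ):
  F: 56.7 − 1(18.48) = 38.22
  D: 0 + 1(18.48) − 1(7.784) = 10.7
  H: 0 + 1(7.784) = 7.784

7.78 mol/min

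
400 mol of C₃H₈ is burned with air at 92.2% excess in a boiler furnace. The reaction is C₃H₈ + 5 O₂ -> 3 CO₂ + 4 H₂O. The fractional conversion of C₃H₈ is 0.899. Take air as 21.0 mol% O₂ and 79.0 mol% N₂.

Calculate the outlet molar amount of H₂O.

1440 mol

Stoichiometric O₂ = 5 × 400 = 2000 mol; O₂ fed = 2000 × 1.922 = 3844 mol.
N₂ fed = 3844 × 79/21 = 14460 mol.
Fuel reacted = 0.899 × 400 → ξ = 359.6 mol.
Outlet (n = n₀ + ν ξ):
  C₃H₈: 400 − 1(359.6) = 40.4
  O₂: 3844 − 5(359.6) = 2046
  N₂: 14460 (inert)
  CO₂: 0 + 3(359.6) = 1079
  H₂O: 0 + 4(359.6) = 1438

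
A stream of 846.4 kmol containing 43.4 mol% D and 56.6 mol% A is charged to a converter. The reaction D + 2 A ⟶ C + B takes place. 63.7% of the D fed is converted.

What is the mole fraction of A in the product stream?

D reacted = 0.637 × 367.3 = 234 kmol; ν_D = −1, so ξ = 234/1 = 234 kmol.
Outlet amounts (n = n₀ + ν ξ):
  D: 367.3 − 1(234) = 133.3
  A: 479.1 − 2(234) = 11.07
  C: 0 + 1(234) = 234
  B: 0 + 1(234) = 234
Total out = 612.4 kmol; y_A = 11.07 / 612.4 = 0.01808.

0.0181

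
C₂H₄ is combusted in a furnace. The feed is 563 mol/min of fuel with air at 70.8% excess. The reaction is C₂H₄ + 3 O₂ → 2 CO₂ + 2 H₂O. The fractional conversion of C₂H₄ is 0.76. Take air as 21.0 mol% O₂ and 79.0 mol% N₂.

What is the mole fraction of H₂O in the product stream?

Stoichiometric O₂ = 3 × 563 = 1689 mol/min; O₂ fed = 1689 × 1.708 = 2885 mol/min.
N₂ fed = 2885 × 79/21 = 10850 mol/min.
Fuel reacted = 0.76 × 563 → ξ = 427.9 mol/min.
Outlet (n = n₀ + ν ξ):
  C₂H₄: 563 − 1(427.9) = 135.1
  O₂: 2885 − 3(427.9) = 1601
  N₂: 10850 (inert)
  CO₂: 0 + 2(427.9) = 855.8
  H₂O: 0 + 2(427.9) = 855.8
Total out = 14300 mol/min; y_H₂O = 855.8 / 14300 = 0.05984.

0.0598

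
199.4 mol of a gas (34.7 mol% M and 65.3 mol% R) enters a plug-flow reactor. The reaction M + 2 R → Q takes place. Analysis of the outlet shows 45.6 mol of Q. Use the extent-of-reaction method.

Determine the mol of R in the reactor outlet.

39 mol

For Q: n = n₀ + 1ξ → 45.6 = 0 + 1ξ, giving ξ = 45.6 mol.
Outlet amounts (n = n₀ + ν ξ):
  M: 69.19 − 1(45.6) = 23.59
  R: 130.2 − 2(45.6) = 39.01
  Q: 0 + 1(45.6) = 45.6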